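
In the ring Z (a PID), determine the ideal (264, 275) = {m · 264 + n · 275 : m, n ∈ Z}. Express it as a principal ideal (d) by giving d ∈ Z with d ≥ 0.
(264, 275) = (11); d = 11

In the PID Z, (a, b) is generated by gcd(a, b). Compute gcd(275, 264) with the extended Euclidean algorithm, tracking rows (r, s, t) with s·275 + t·264 = r:
  row A: (275, 1, 0)   [1·275 + 0·264 = 275]
  row B: (264, 0, 1)   [0·275 + 1·264 = 264]
  275 = 1·264 + 11   → row C = row A − 1·row B = (11, 1, −1)   [check: 1·275 − 1·264 = 11]
  264 = 24·11 + 0   → remainder 0, stop. gcd = 11 (last nonzero row C).
So gcd(264, 275) = 11, with Bézout identity 1·275 − 1·264 = 11. Containment (⊇): the Bézout identity exhibits 11 as an element of (264, 275), giving (11) ⊆ (264, 275). Containment (⊆): since 11 | 264 and 11 | 275 (264 = 11·24, 275 = 11·25), every Z-linear combination of 264 and 275 is divisible by 11, so (264, 275) ⊆ (11). Therefore (264, 275) = (11), d = 11.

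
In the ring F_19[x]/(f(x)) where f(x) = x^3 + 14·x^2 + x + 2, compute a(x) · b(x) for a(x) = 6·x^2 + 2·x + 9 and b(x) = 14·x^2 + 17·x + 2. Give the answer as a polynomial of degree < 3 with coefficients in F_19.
Multiply as integer polynomials: a · b = 84·x^4 + 130·x^3 + 172·x^2 + 157·x + 18. Reducing coefficients mod 19: a · b ≡ 8·x^4 + 16·x^3 + x^2 + 5·x + 18. Now divide by f(x) = x^3 + 14·x^2 + x + 2 in F_19[x], eliminating the leading term at each step:
  leading term 8·x^4: subtract (8·x)·f(x) = 8·x^4 + 17·x^3 + 8·x^2 + 16·x, leaving 18·x^3 + 12·x^2 + 8·x + 18 (coefficients mod 19)
  leading term 18·x^3: subtract (18)·f(x) = 18·x^3 + 5·x^2 + 18·x + 17, leaving 7·x^2 + 9·x + 1 (coefficients mod 19)
The degree is now < 3, so this is the remainder. Hence a · b ≡ 7·x^2 + 9·x + 1 in F_19[x]/(f).

Final answer: a · b ≡ 7·x^2 + 9·x + 1 (mod f(x))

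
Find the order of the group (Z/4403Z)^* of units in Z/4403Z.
(Z/4403Z)^* consists of the classes a with gcd(a, 4403) = 1, so its order is φ(4403). φ is multiplicative, with φ(p^e) = p^e − p^(e−1). Factorise 4403 = 7 · 17 · 37. Then
  φ(4403) = (7 − 1) · (17 − 1) · (37 − 1) = 6 · 16 · 36 = 3456.
Thus |(Z/4403Z)^*| = 3456.

Final answer: |(Z/4403Z)^*| = 3456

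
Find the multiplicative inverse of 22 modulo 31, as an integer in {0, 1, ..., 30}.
22^(−1) ≡ 24 (mod 31)

Apply the extended Euclidean algorithm to (31, 22), tracking rows (r, s, t) with s·31 + t·22 = r. Each division r_prev = q·r_cur + r_new produces the new row as (previous row) − q·(current row):
  row A: (31, 1, 0)   [1·31 + 0·22 = 31]
  row B: (22, 0, 1)   [0·31 + 1·22 = 22]
  31 = 1·22 + 9   → row C = row A − 1·row B = (9, 1, −1)   [check: 1·31 − 1·22 = 9]
  22 = 2·9 + 4   → row D = row B − 2·row C = (4, −2, 3)   [check: −2·31 + 3·22 = 4]
  9 = 2·4 + 1   → row E = row C − 2·row D = (1, 5, −7)   [check: 5·31 − 7·22 = 1]
  4 = 4·1 + 0   → remainder 0, stop. gcd = 1 (last nonzero row E).
The gcd is 1, so 22 is invertible mod 31. The last nonzero row gives 5·31 − 7·22 = 1, so t = −7. So 22^(−1) ≡ −7 ≡ 24 (mod 31). Verify: 22 · 24 = 528 ≡ 1 (mod 31). ✓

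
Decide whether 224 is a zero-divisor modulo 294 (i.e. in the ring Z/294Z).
gcd(224, 294) = 14 > 1, so 224 is not a unit in Z/294Z. In Z/nZ every nonzero non-unit is a zero-divisor: explicitly, take b = 294/gcd = 21 ≠ 0 (mod 294); then 224·21 = 4704 = 16·294, i.e. 224·21 ≡ 0 (mod 294). So 224 is a zero-divisor.

Final answer: YES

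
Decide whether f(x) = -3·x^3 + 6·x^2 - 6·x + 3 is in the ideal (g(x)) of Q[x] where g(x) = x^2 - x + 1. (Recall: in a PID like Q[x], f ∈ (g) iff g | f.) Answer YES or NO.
In Q[x] the ideal (g) consists of all multiples of g, so f ∈ (g) iff g | f, i.e. iff the remainder of f on division by g is 0. Divide f by g (g is monic, so eliminate the leading term of the running remainder at each step):
  leading term -3·x^3: subtract (-3·x)·g(x) = -3·x^3 + 3·x^2 - 3·x, leaving 3·x^2 - 3·x + 3
  leading term 3·x^2: subtract (3)·g(x) = 3·x^2 - 3·x + 3, leaving 0
The remainder is 0, so f(x) = g(x) · h(x) with h(x) = 3 - 3·x. Hence g | f, i.e. f ∈ (g).

Final answer: YES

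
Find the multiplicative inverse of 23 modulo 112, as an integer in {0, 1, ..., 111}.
Apply the extended Euclidean algorithm to (112, 23), tracking rows (r, s, t) with s·112 + t·23 = r. Each division r_prev = q·r_cur + r_new produces the new row as (previous row) − q·(current row):
  row A: (112, 1, 0)   [1·112 + 0·23 = 112]
  row B: (23, 0, 1)   [0·112 + 1·23 = 23]
  112 = 4·23 + 20   → row C = row A − 4·row B = (20, 1, −4)   [check: 1·112 − 4·23 = 20]
  23 = 1·20 + 3   → row D = row B − 1·row C = (3, −1, 5)   [check: −1·112 + 5·23 = 3]
  20 = 6·3 + 2   → row E = row C − 6·row D = (2, 7, −34)   [check: 7·112 − 34·23 = 2]
  3 = 1·2 + 1   → row F = row D − 1·row E = (1, −8, 39)   [check: −8·112 + 39·23 = 1]
  2 = 2·1 + 0   → remainder 0, stop. gcd = 1 (last nonzero row F).
The gcd is 1, so 23 is invertible mod 112. The last nonzero row gives −8·112 + 39·23 = 1, so t = 39. So 23^(−1) ≡ 39 (mod 112). Verify: 23 · 39 = 897 ≡ 1 (mod 112). ✓

Final answer: 23^(−1) ≡ 39 (mod 112)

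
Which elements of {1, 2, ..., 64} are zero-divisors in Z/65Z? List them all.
nonzero zero-divisors of Z/65Z = {5, 10, 13, 15, 20, 25, 26, 30, 35, 39, 40, 45, 50, 52, 55, 60}

An element a ∈ Z/65Z (with a ≠ 0) is a zero-divisor iff gcd(a, 65) > 1 (because a is a unit precisely when gcd(a, n) = 1, and in Z/nZ every nonzero, non-unit element is a zero-divisor). Scan a = 1, ..., 64 and keep those with gcd(a, 65) > 1:
  gcd(5, 65) = 5, gcd(10, 65) = 5, gcd(13, 65) = 13, gcd(15, 65) = 5, gcd(20, 65) = 5, gcd(25, 65) = 5, gcd(26, 65) = 13, gcd(30, 65) = 5, gcd(35, 65) = 5, gcd(39, 65) = 13, gcd(40, 65) = 5, gcd(45, 65) = 5, gcd(50, 65) = 5, gcd(52, 65) = 13, gcd(55, 65) = 5, gcd(60, 65) = 5.
All other a ∈ {1, ..., 64} have gcd(a, 65) = 1 and are units. So the nonzero zero-divisors are exactly the 16 values of a appearing in this scan.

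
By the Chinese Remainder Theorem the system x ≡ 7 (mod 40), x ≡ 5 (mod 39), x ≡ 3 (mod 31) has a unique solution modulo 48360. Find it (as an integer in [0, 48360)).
The moduli 40, 39, 31 are pairwise coprime, so by the CRT there is a unique solution mod 40·39·31 = 48360.
Solve by successive substitution. Start with x ≡ 7 (mod 40).
  Combine with x ≡ 5 (mod 39): write x = 7 + 40·t and require 7 + 40·t ≡ 5 (mod 39), i.e. 40·t ≡ 5 − 7 ≡ 37 (mod 39). Since 40^(−1) ≡ 1 (mod 39) (40 ≡ 1 (mod 39)), t ≡ 1·37 ≡ 37 (mod 39). So x ≡ 7 + 40·37 = 1487 (mod 1560).
  Combine with x ≡ 3 (mod 31): write x = 1487 + 1560·t and require 1487 + 1560·t ≡ 3 (mod 31), i.e. 1560·t ≡ 3 − 1487 ≡ 4 (mod 31). Since 1560^(−1) ≡ 28 (mod 31) (1560 ≡ 10 (mod 31)), t ≡ 28·4 ≡ 19 (mod 31). So x ≡ 1487 + 1560·19 = 31127 (mod 48360).
Unique solution in [0, 48360): x = 31127.

Final answer: x ≡ 31127 (mod 48360); the representative in [0, 48360) is 31127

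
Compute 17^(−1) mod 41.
Apply the extended Euclidean algorithm to (41, 17), tracking rows (r, s, t) with s·41 + t·17 = r. Each division r_prev = q·r_cur + r_new produces the new row as (previous row) − q·(current row):
  row A: (41, 1, 0)   [1·41 + 0·17 = 41]
  row B: (17, 0, 1)   [0·41 + 1·17 = 17]
  41 = 2·17 + 7   → row C = row A − 2·row B = (7, 1, −2)   [check: 1·41 − 2·17 = 7]
  17 = 2·7 + 3   → row D = row B − 2·row C = (3, −2, 5)   [check: −2·41 + 5·17 = 3]
  7 = 2·3 + 1   → row E = row C − 2·row D = (1, 5, −12)   [check: 5·41 − 12·17 = 1]
  3 = 3·1 + 0   → remainder 0, stop. gcd = 1 (last nonzero row E).
The gcd is 1, so 17 is invertible mod 41. The last nonzero row gives 5·41 − 12·17 = 1, so t = −12. So 17^(−1) ≡ −12 ≡ 29 (mod 41). Verify: 17 · 29 = 493 ≡ 1 (mod 41). ✓

Final answer: 17^(−1) ≡ 29 (mod 41)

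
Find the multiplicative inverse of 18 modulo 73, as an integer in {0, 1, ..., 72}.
18^(−1) ≡ 69 (mod 73)

Apply the extended Euclidean algorithm to (73, 18), tracking rows (r, s, t) with s·73 + t·18 = r. Each division r_prev = q·r_cur + r_new produces the new row as (previous row) − q·(current row):
  row A: (73, 1, 0)   [1·73 + 0·18 = 73]
  row B: (18, 0, 1)   [0·73 + 1·18 = 18]
  73 = 4·18 + 1   → row C = row A − 4·row B = (1, 1, −4)   [check: 1·73 − 4·18 = 1]
  18 = 18·1 + 0   → remainder 0, stop. gcd = 1 (last nonzero row C).
The gcd is 1, so 18 is invertible mod 73. The last nonzero row gives 1·73 − 4·18 = 1, so t = −4. So 18^(−1) ≡ −4 ≡ 69 (mod 73). Verify: 18 · 69 = 1242 ≡ 1 (mod 73). ✓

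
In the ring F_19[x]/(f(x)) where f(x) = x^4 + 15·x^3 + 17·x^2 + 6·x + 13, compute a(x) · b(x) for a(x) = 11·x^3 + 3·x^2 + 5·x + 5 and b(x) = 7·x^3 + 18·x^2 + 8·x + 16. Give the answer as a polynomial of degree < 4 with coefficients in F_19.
a · b ≡ 14·x^3 + 10·x + 8 (mod f(x))

Multiply as integer polynomials: a · b = 77·x^6 + 219·x^5 + 177·x^4 + 325·x^3 + 178·x^2 + 120·x + 80. Reducing coefficients mod 19: a · b ≡ x^6 + 10·x^5 + 6·x^4 + 2·x^3 + 7·x^2 + 6·x + 4. Now divide by f(x) = x^4 + 15·x^3 + 17·x^2 + 6·x + 13 in F_19[x], eliminating the leading term at each step:
  leading term x^6: subtract (x^2)·f(x) = x^6 + 15·x^5 + 17·x^4 + 6·x^3 + 13·x^2, leaving 14·x^5 + 8·x^4 + 15·x^3 + 13·x^2 + 6·x + 4 (coefficients mod 19)
  leading term 14·x^5: subtract (14·x)·f(x) = 14·x^5 + x^4 + 10·x^3 + 8·x^2 + 11·x, leaving 7·x^4 + 5·x^3 + 5·x^2 + 14·x + 4 (coefficients mod 19)
  leading term 7·x^4: subtract (7)·f(x) = 7·x^4 + 10·x^3 + 5·x^2 + 4·x + 15, leaving 14·x^3 + 10·x + 8 (coefficients mod 19)
The degree is now < 4, so this is the remainder. Hence a · b ≡ 14·x^3 + 10·x + 8 in F_19[x]/(f).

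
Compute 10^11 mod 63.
19

Use repeated squaring. Binary(11) = 1011. Walk through the bits of the exponent 11 left-to-right: at each bit after the leading one, square the running value, then multiply by 10 if the bit is 1 (always reducing mod 63):
  bit 1 = 1 (leading): start with 10.
  bit 2 = 0: square 10^2 = 100 ≡ 37 (mod 63).
  bit 3 = 1: square 37^2 = 1369 ≡ 46; bit is 1, so multiply 46·10 = 460 ≡ 19 (mod 63).
  bit 4 = 1: square 19^2 = 361 ≡ 46; bit is 1, so multiply 46·10 = 460 ≡ 19 (mod 63).
Final value: 10^11 ≡ 19 (mod 63).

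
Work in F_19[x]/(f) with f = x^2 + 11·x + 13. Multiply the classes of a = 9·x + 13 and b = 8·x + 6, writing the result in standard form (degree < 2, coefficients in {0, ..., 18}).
a · b ≡ 12·x + 16 (mod f(x))

Multiply as integer polynomials: a · b = 72·x^2 + 158·x + 78. Reducing coefficients mod 19: a · b ≡ 15·x^2 + 6·x + 2. Now divide by f(x) = x^2 + 11·x + 13 in F_19[x], eliminating the leading term at each step:
  leading term 15·x^2: subtract (15)·f(x) = 15·x^2 + 13·x + 5, leaving 12·x + 16 (coefficients mod 19)
The degree is now < 2, so this is the remainder. Hence a · b ≡ 12·x + 16 in F_19[x]/(f).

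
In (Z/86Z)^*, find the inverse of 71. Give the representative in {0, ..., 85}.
71^(−1) ≡ 63 (mod 86)

Apply the extended Euclidean algorithm to (86, 71), tracking rows (r, s, t) with s·86 + t·71 = r. Each division r_prev = q·r_cur + r_new produces the new row as (previous row) − q·(current row):
  row A: (86, 1, 0)   [1·86 + 0·71 = 86]
  row B: (71, 0, 1)   [0·86 + 1·71 = 71]
  86 = 1·71 + 15   → row C = row A − 1·row B = (15, 1, −1)   [check: 1·86 − 1·71 = 15]
  71 = 4·15 + 11   → row D = row B − 4·row C = (11, −4, 5)   [check: −4·86 + 5·71 = 11]
  15 = 1·11 + 4   → row E = row C − 1·row D = (4, 5, −6)   [check: 5·86 − 6·71 = 4]
  11 = 2·4 + 3   → row F = row D − 2·row E = (3, −14, 17)   [check: −14·86 + 17·71 = 3]
  4 = 1·3 + 1   → row G = row E − 1·row F = (1, 19, −23)   [check: 19·86 − 23·71 = 1]
  3 = 3·1 + 0   → remainder 0, stop. gcd = 1 (last nonzero row G).
The gcd is 1, so 71 is invertible mod 86. The last nonzero row gives 19·86 − 23·71 = 1, so t = −23. So 71^(−1) ≡ −23 ≡ 63 (mod 86). Verify: 71 · 63 = 4473 ≡ 1 (mod 86). ✓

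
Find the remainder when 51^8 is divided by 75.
Use repeated squaring. Binary(8) = 1000. Walk through the bits of the exponent 8 left-to-right: at each bit after the leading one, square the running value, then multiply by 51 if the bit is 1 (always reducing mod 75):
  bit 1 = 1 (leading): start with 51.
  bit 2 = 0: square 51^2 = 2601 ≡ 51 (mod 75).
  bit 3 = 0: square 51^2 = 2601 ≡ 51 (mod 75).
  bit 4 = 0: square 51^2 = 2601 ≡ 51 (mod 75).
Final value: 51^8 ≡ 51 (mod 75).

Final answer: 51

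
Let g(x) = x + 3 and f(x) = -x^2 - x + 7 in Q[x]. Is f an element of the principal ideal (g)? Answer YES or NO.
NO

In Q[x] the ideal (g) consists of all multiples of g, so f ∈ (g) iff g | f, i.e. iff the remainder of f on division by g is 0. Divide f by g (g is monic, so eliminate the leading term of the running remainder at each step):
  leading term -x^2: subtract (-x)·g(x) = -x^2 - 3·x, leaving 2·x + 7
  leading term 2·x: subtract (2)·g(x) = 2·x + 6, leaving 1
The remainder r(x) = 1 ≠ 0 (and deg r < deg g), so g ∤ f, i.e. f ∉ (g).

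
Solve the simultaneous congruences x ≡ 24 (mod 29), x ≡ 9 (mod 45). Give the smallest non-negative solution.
x ≡ 459 (mod 1305); the representative in [0, 1305) is 459

The moduli 29, 45 are pairwise coprime, so by the CRT there is a unique solution mod 29·45 = 1305.
Solve by successive substitution. Start with x ≡ 24 (mod 29).
  Combine with x ≡ 9 (mod 45): write x = 24 + 29·t and require 24 + 29·t ≡ 9 (mod 45), i.e. 29·t ≡ 9 − 24 ≡ 30 (mod 45). Since 29^(−1) ≡ 14 (mod 45), t ≡ 14·30 ≡ 15 (mod 45). So x ≡ 24 + 29·15 = 459 (mod 1305).
Unique solution in [0, 1305): x = 459.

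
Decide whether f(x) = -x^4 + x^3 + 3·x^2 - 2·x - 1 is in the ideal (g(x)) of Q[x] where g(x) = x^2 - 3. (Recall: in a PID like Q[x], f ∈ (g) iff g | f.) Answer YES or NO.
NO

In Q[x] the ideal (g) consists of all multiples of g, so f ∈ (g) iff g | f, i.e. iff the remainder of f on division by g is 0. Divide f by g (g is monic, so eliminate the leading term of the running remainder at each step):
  leading term -x^4: subtract (-x^2)·g(x) = -x^4 + 3·x^2, leaving x^3 - 2·x - 1
  leading term x^3: subtract (x)·g(x) = x^3 - 3·x, leaving x - 1
The remainder r(x) = x - 1 ≠ 0 (and deg r < deg g), so g ∤ f, i.e. f ∉ (g).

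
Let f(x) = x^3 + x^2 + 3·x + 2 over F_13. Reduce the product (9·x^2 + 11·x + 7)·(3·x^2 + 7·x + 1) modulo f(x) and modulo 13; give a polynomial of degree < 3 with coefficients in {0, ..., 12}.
a · b ≡ 9·x^2 + 7·x + 12 (mod f(x))

Multiply as integer polynomials: a · b = 27·x^4 + 96·x^3 + 107·x^2 + 60·x + 7. Reducing coefficients mod 13: a · b ≡ x^4 + 5·x^3 + 3·x^2 + 8·x + 7. Now divide by f(x) = x^3 + x^2 + 3·x + 2 in F_13[x], eliminating the leading term at each step:
  leading term x^4: subtract (x)·f(x) = x^4 + x^3 + 3·x^2 + 2·x, leaving 4·x^3 + 6·x + 7 (coefficients mod 13)
  leading term 4·x^3: subtract (4)·f(x) = 4·x^3 + 4·x^2 + 12·x + 8, leaving 9·x^2 + 7·x + 12 (coefficients mod 13)
The degree is now < 3, so this is the remainder. Hence a · b ≡ 9·x^2 + 7·x + 12 in F_13[x]/(f).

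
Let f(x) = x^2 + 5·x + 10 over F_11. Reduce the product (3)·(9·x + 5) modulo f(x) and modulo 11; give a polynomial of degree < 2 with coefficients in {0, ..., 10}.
Multiply as integer polynomials: a · b = 27·x + 15. Reducing coefficients mod 11: a · b ≡ 5·x + 4. This already has degree < 2, so no reduction by f is needed. Hence a · b ≡ 5·x + 4 in F_11[x]/(f).

Final answer: a · b ≡ 5·x + 4 (mod f(x))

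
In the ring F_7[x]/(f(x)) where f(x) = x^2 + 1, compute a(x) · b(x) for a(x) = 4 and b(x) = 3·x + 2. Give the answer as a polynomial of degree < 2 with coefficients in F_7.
Multiply as integer polynomials: a · b = 12·x + 8. Reducing coefficients mod 7: a · b ≡ 5·x + 1. This already has degree < 2, so no reduction by f is needed. Hence a · b ≡ 5·x + 1 in F_7[x]/(f).

Final answer: a · b ≡ 5·x + 1 (mod f(x))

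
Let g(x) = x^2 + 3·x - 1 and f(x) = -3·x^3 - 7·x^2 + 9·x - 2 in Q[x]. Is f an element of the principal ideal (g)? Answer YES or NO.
In Q[x] the ideal (g) consists of all multiples of g, so f ∈ (g) iff g | f, i.e. iff the remainder of f on division by g is 0. Divide f by g (g is monic, so eliminate the leading term of the running remainder at each step):
  leading term -3·x^3: subtract (-3·x)·g(x) = -3·x^3 - 9·x^2 + 3·x, leaving 2·x^2 + 6·x - 2
  leading term 2·x^2: subtract (2)·g(x) = 2·x^2 + 6·x - 2, leaving 0
The remainder is 0, so f(x) = g(x) · h(x) with h(x) = 2 - 3·x. Hence g | f, i.e. f ∈ (g).

Final answer: YES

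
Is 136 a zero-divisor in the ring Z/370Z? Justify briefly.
YES

gcd(136, 370) = 2 > 1, so 136 is not a unit in Z/370Z. In Z/nZ every nonzero non-unit is a zero-divisor: explicitly, take b = 370/gcd = 185 ≠ 0 (mod 370); then 136·185 = 25160 = 68·370, i.e. 136·185 ≡ 0 (mod 370). So 136 is a zero-divisor.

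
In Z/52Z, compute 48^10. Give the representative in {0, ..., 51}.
48

Use repeated squaring. Binary(10) = 1010. Walk through the bits of the exponent 10 left-to-right: at each bit after the leading one, square the running value, then multiply by 48 if the bit is 1 (always reducing mod 52):
  bit 1 = 1 (leading): start with 48.
  bit 2 = 0: square 48^2 = 2304 ≡ 16 (mod 52).
  bit 3 = 1: square 16^2 = 256 ≡ 48; bit is 1, so multiply 48·48 = 2304 ≡ 16 (mod 52).
  bit 4 = 0: square 16^2 = 256 ≡ 48 (mod 52).
Final value: 48^10 ≡ 48 (mod 52).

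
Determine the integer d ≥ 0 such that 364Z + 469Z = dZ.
(364, 469) = (7); d = 7

In the PID Z, (a, b) is generated by gcd(a, b). Compute gcd(469, 364) with the extended Euclidean algorithm, tracking rows (r, s, t) with s·469 + t·364 = r:
  row A: (469, 1, 0)   [1·469 + 0·364 = 469]
  row B: (364, 0, 1)   [0·469 + 1·364 = 364]
  469 = 1·364 + 105   → row C = row A − 1·row B = (105, 1, −1)   [check: 1·469 − 1·364 = 105]
  364 = 3·105 + 49   → row D = row B − 3·row C = (49, −3, 4)   [check: −3·469 + 4·364 = 49]
  105 = 2·49 + 7   → row E = row C − 2·row D = (7, 7, −9)   [check: 7·469 − 9·364 = 7]
  49 = 7·7 + 0   → remainder 0, stop. gcd = 7 (last nonzero row E).
So gcd(364, 469) = 7, with Bézout identity 7·469 − 9·364 = 7. Containment (⊇): the Bézout identity exhibits 7 as an element of (364, 469), giving (7) ⊆ (364, 469). Containment (⊆): since 7 | 364 and 7 | 469 (364 = 7·52, 469 = 7·67), every Z-linear combination of 364 and 469 is divisible by 7, so (364, 469) ⊆ (7). Therefore (364, 469) = (7), d = 7.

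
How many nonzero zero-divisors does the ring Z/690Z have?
In Z/690Z each nonzero element is either a unit (gcd with 690 is 1) or a zero-divisor (gcd > 1). The number of units is φ(690): factorise 690 = 2 · 3 · 5 · 23, so φ(690) = (2 − 1) · (3 − 1) · (5 − 1) · (23 − 1) = 1 · 2 · 4 · 22 = 176. The nonzero elements number 690 − 1 = 689. Hence the nonzero zero-divisors number 689 − 176 = 513.

Final answer: Z/690Z has 513 nonzero zero-divisors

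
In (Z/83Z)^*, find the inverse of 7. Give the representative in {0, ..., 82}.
Apply the extended Euclidean algorithm to (83, 7), tracking rows (r, s, t) with s·83 + t·7 = r. Each division r_prev = q·r_cur + r_new produces the new row as (previous row) − q·(current row):
  row A: (83, 1, 0)   [1·83 + 0·7 = 83]
  row B: (7, 0, 1)   [0·83 + 1·7 = 7]
  83 = 11·7 + 6   → row C = row A − 11·row B = (6, 1, −11)   [check: 1·83 − 11·7 = 6]
  7 = 1·6 + 1   → row D = row B − 1·row C = (1, −1, 12)   [check: −1·83 + 12·7 = 1]
  6 = 6·1 + 0   → remainder 0, stop. gcd = 1 (last nonzero row D).
The gcd is 1, so 7 is invertible mod 83. The last nonzero row gives −1·83 + 12·7 = 1, so t = 12. So 7^(−1) ≡ 12 (mod 83). Verify: 7 · 12 = 84 ≡ 1 (mod 83). ✓

Final answer: 7^(−1) ≡ 12 (mod 83)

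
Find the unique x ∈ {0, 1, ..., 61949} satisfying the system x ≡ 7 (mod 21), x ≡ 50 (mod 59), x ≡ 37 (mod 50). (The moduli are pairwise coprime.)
The moduli 21, 59, 50 are pairwise coprime, so by the CRT there is a unique solution mod 21·59·50 = 61950.
Solve by successive substitution. Start with x ≡ 7 (mod 21).
  Combine with x ≡ 50 (mod 59): write x = 7 + 21·t and require 7 + 21·t ≡ 50 (mod 59), i.e. 21·t ≡ 50 − 7 ≡ 43 (mod 59). Since 21^(−1) ≡ 45 (mod 59), t ≡ 45·43 ≡ 47 (mod 59). So x ≡ 7 + 21·47 = 994 (mod 1239).
  Combine with x ≡ 37 (mod 50): write x = 994 + 1239·t and require 994 + 1239·t ≡ 37 (mod 50), i.e. 1239·t ≡ 37 − 994 ≡ 43 (mod 50). Since 1239^(−1) ≡ 9 (mod 50) (1239 ≡ 39 (mod 50)), t ≡ 9·43 ≡ 37 (mod 50). So x ≡ 994 + 1239·37 = 46837 (mod 61950).
Unique solution in [0, 61950): x = 46837.

Final answer: x ≡ 46837 (mod 61950); the representative in [0, 61950) is 46837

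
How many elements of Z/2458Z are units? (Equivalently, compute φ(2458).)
Z/2458Z has φ(2458) = 1228 units

An element a ∈ Z/2458Z is a unit iff gcd(a, 2458) = 1, so the number of units is φ(2458). φ is multiplicative, with φ(p^e) = p^e − p^(e−1). Factorise 2458 = 2 · 1229. Then
  φ(2458) = (2 − 1) · (1229 − 1) = 1 · 1228 = 1228.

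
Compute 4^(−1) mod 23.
4^(−1) ≡ 6 (mod 23)

Apply the extended Euclidean algorithm to (23, 4), tracking rows (r, s, t) with s·23 + t·4 = r. Each division r_prev = q·r_cur + r_new produces the new row as (previous row) − q·(current row):
  row A: (23, 1, 0)   [1·23 + 0·4 = 23]
  row B: (4, 0, 1)   [0·23 + 1·4 = 4]
  23 = 5·4 + 3   → row C = row A − 5·row B = (3, 1, −5)   [check: 1·23 − 5·4 = 3]
  4 = 1·3 + 1   → row D = row B − 1·row C = (1, −1, 6)   [check: −1·23 + 6·4 = 1]
  3 = 3·1 + 0   → remainder 0, stop. gcd = 1 (last nonzero row D).
The gcd is 1, so 4 is invertible mod 23. The last nonzero row gives −1·23 + 6·4 = 1, so t = 6. So 4^(−1) ≡ 6 (mod 23). Verify: 4 · 6 = 24 ≡ 1 (mod 23). ✓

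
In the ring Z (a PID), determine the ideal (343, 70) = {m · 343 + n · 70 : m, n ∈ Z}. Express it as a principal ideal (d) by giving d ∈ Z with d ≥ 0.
In the PID Z, (a, b) is generated by gcd(a, b). Compute gcd(343, 70) with the extended Euclidean algorithm, tracking rows (r, s, t) with s·343 + t·70 = r:
  row A: (343, 1, 0)   [1·343 + 0·70 = 343]
  row B: (70, 0, 1)   [0·343 + 1·70 = 70]
  343 = 4·70 + 63   → row C = row A − 4·row B = (63, 1, −4)   [check: 1·343 − 4·70 = 63]
  70 = 1·63 + 7   → row D = row B − 1·row C = (7, −1, 5)   [check: −1·343 + 5·70 = 7]
  63 = 9·7 + 0   → remainder 0, stop. gcd = 7 (last nonzero row D).
So gcd(343, 70) = 7, with Bézout identity −1·343 + 5·70 = 7. Containment (⊇): the Bézout identity exhibits 7 as an element of (343, 70), giving (7) ⊆ (343, 70). Containment (⊆): since 7 | 343 and 7 | 70 (343 = 7·49, 70 = 7·10), every Z-linear combination of 343 and 70 is divisible by 7, so (343, 70) ⊆ (7). Therefore (343, 70) = (7), d = 7.

Final answer: (343, 70) = (7); d = 7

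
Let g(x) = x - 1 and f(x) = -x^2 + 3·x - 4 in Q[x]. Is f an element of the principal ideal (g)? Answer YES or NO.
In Q[x] the ideal (g) consists of all multiples of g, so f ∈ (g) iff g | f, i.e. iff the remainder of f on division by g is 0. Divide f by g (g is monic, so eliminate the leading term of the running remainder at each step):
  leading term -x^2: subtract (-x)·g(x) = -x^2 + x, leaving 2·x - 4
  leading term 2·x: subtract (2)·g(x) = 2·x - 2, leaving -2
The remainder r(x) = -2 ≠ 0 (and deg r < deg g), so g ∤ f, i.e. f ∉ (g).

Final answer: NO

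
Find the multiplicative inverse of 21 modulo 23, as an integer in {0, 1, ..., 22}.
Apply the extended Euclidean algorithm to (23, 21), tracking rows (r, s, t) with s·23 + t·21 = r. Each division r_prev = q·r_cur + r_new produces the new row as (previous row) − q·(current row):
  row A: (23, 1, 0)   [1·23 + 0·21 = 23]
  row B: (21, 0, 1)   [0·23 + 1·21 = 21]
  23 = 1·21 + 2   → row C = row A − 1·row B = (2, 1, −1)   [check: 1·23 − 1·21 = 2]
  21 = 10·2 + 1   → row D = row B − 10·row C = (1, −10, 11)   [check: −10·23 + 11·21 = 1]
  2 = 2·1 + 0   → remainder 0, stop. gcd = 1 (last nonzero row D).
The gcd is 1, so 21 is invertible mod 23. The last nonzero row gives −10·23 + 11·21 = 1, so t = 11. So 21^(−1) ≡ 11 (mod 23). Verify: 21 · 11 = 231 ≡ 1 (mod 23). ✓

Final answer: 21^(−1) ≡ 11 (mod 23)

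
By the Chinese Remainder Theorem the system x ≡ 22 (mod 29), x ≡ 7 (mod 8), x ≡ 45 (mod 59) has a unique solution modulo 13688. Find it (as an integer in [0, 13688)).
x ≡ 399 (mod 13688); the representative in [0, 13688) is 399

The moduli 29, 8, 59 are pairwise coprime, so by the CRT there is a unique solution mod 29·8·59 = 13688.
Solve by successive substitution. Start with x ≡ 22 (mod 29).
  Combine with x ≡ 7 (mod 8): write x = 22 + 29·t and require 22 + 29·t ≡ 7 (mod 8), i.e. 29·t ≡ 7 − 22 ≡ 1 (mod 8). Since 29^(−1) ≡ 5 (mod 8) (29 ≡ 5 (mod 8)), t ≡ 5·1 ≡ 5 (mod 8). So x ≡ 22 + 29·5 = 167 (mod 232).
  Combine with x ≡ 45 (mod 59): write x = 167 + 232·t and require 167 + 232·t ≡ 45 (mod 59), i.e. 232·t ≡ 45 − 167 ≡ 55 (mod 59). Since 232^(−1) ≡ 44 (mod 59) (232 ≡ 55 (mod 59)), t ≡ 44·55 ≡ 1 (mod 59). So x ≡ 167 + 232·1 = 399 (mod 13688).
Unique solution in [0, 13688): x = 399.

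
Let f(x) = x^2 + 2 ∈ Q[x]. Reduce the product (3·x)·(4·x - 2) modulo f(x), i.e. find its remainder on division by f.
a · b ≡ -6·x - 24 (mod f(x))

First multiply in Q[x] without reducing: a · b = 12·x^2 - 6·x. Now divide by f(x) = x^2 + 2, eliminating the leading term at each step:
  leading term 12·x^2: subtract (12)·f(x) = 12·x^2 + 24, leaving -6·x - 24
The degree is now < 2, so this is the remainder. Hence a · b ≡ -6·x - 24 in Q[x]/(f).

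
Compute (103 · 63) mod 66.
21

Reduce the factors first: 103 ≡ 37 (mod 66), so 103 · 63 ≡ 37 · 63 (mod 66). 37 · 63 = 2331. Dividing by 66: 2331 = 35·66 + 21. So (103 · 63) mod 66 = 21.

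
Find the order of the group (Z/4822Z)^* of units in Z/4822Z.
(Z/4822Z)^* consists of the classes a with gcd(a, 4822) = 1, so its order is φ(4822). φ is multiplicative, with φ(p^e) = p^e − p^(e−1). Factorise 4822 = 2 · 2411. Then
  φ(4822) = (2 − 1) · (2411 − 1) = 1 · 2410 = 2410.
Thus |(Z/4822Z)^*| = 2410.

Final answer: |(Z/4822Z)^*| = 2410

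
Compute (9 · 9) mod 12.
Both factors are already reduced mod 12. 9 · 9 = 81. Dividing by 12: 81 = 6·12 + 9. So (9 · 9) mod 12 = 9.

Final answer: 9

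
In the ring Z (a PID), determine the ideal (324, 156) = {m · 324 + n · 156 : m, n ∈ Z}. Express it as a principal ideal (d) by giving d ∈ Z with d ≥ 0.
In the PID Z, (a, b) is generated by gcd(a, b). Compute gcd(324, 156) with the extended Euclidean algorithm, tracking rows (r, s, t) with s·324 + t·156 = r:
  row A: (324, 1, 0)   [1·324 + 0·156 = 324]
  row B: (156, 0, 1)   [0·324 + 1·156 = 156]
  324 = 2·156 + 12   → row C = row A − 2·row B = (12, 1, −2)   [check: 1·324 − 2·156 = 12]
  156 = 13·12 + 0   → remainder 0, stop. gcd = 12 (last nonzero row C).
So gcd(324, 156) = 12, with Bézout identity 1·324 − 2·156 = 12. Containment (⊇): the Bézout identity exhibits 12 as an element of (324, 156), giving (12) ⊆ (324, 156). Containment (⊆): since 12 | 324 and 12 | 156 (324 = 12·27, 156 = 12·13), every Z-linear combination of 324 and 156 is divisible by 12, so (324, 156) ⊆ (12). Therefore (324, 156) = (12), d = 12.

Final answer: (324, 156) = (12); d = 12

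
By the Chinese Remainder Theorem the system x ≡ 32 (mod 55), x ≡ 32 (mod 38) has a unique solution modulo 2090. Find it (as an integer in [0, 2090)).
The moduli 55, 38 are pairwise coprime, so by the CRT there is a unique solution mod 55·38 = 2090.
Solve by successive substitution. Start with x ≡ 32 (mod 55).
  Combine with x ≡ 32 (mod 38): write x = 32 + 55·t and require 32 + 55·t ≡ 32 (mod 38), i.e. 55·t ≡ 32 − 32 ≡ 0 (mod 38). Since 55^(−1) ≡ 9 (mod 38) (55 ≡ 17 (mod 38)), t ≡ 9·0 ≡ 0 (mod 38). So x ≡ 32 + 55·0 = 32 (mod 2090).
Unique solution in [0, 2090): x = 32.

Final answer: x ≡ 32 (mod 2090); the representative in [0, 2090) is 32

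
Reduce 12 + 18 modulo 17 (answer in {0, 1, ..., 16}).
Reduce the summands first: 18 ≡ 1 (mod 17), so 12 + 18 ≡ 12 + 1 (mod 17). 12 + 1 = 13; 13 = 0·17 + 13, so (12 + 18) mod 17 = 13.

Final answer: 13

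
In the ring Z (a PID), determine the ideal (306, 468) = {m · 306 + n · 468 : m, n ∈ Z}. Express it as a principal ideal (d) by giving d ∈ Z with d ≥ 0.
(306, 468) = (18); d = 18

In the PID Z, (a, b) is generated by gcd(a, b). Compute gcd(468, 306) with the extended Euclidean algorithm, tracking rows (r, s, t) with s·468 + t·306 = r:
  row A: (468, 1, 0)   [1·468 + 0·306 = 468]
  row B: (306, 0, 1)   [0·468 + 1·306 = 306]
  468 = 1·306 + 162   → row C = row A − 1·row B = (162, 1, −1)   [check: 1·468 − 1·306 = 162]
  306 = 1·162 + 144   → row D = row B − 1·row C = (144, −1, 2)   [check: −1·468 + 2·306 = 144]
  162 = 1·144 + 18   → row E = row C − 1·row D = (18, 2, −3)   [check: 2·468 − 3·306 = 18]
  144 = 8·18 + 0   → remainder 0, stop. gcd = 18 (last nonzero row E).
So gcd(306, 468) = 18, with Bézout identity 2·468 − 3·306 = 18. Containment (⊇): the Bézout identity exhibits 18 as an element of (306, 468), giving (18) ⊆ (306, 468). Containment (⊆): since 18 | 306 and 18 | 468 (306 = 18·17, 468 = 18·26), every Z-linear combination of 306 and 468 is divisible by 18, so (306, 468) ⊆ (18). Therefore (306, 468) = (18), d = 18.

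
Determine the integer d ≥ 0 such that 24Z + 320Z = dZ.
In the PID Z, (a, b) is generated by gcd(a, b). Compute gcd(320, 24) with the extended Euclidean algorithm, tracking rows (r, s, t) with s·320 + t·24 = r:
  row A: (320, 1, 0)   [1·320 + 0·24 = 320]
  row B: (24, 0, 1)   [0·320 + 1·24 = 24]
  320 = 13·24 + 8   → row C = row A − 13·row B = (8, 1, −13)   [check: 1·320 − 13·24 = 8]
  24 = 3·8 + 0   → remainder 0, stop. gcd = 8 (last nonzero row C).
So gcd(24, 320) = 8, with Bézout identity 1·320 − 13·24 = 8. Containment (⊇): the Bézout identity exhibits 8 as an element of (24, 320), giving (8) ⊆ (24, 320). Containment (⊆): since 8 | 24 and 8 | 320 (24 = 8·3, 320 = 8·40), every Z-linear combination of 24 and 320 is divisible by 8, so (24, 320) ⊆ (8). Therefore (24, 320) = (8), d = 8.

Final answer: (24, 320) = (8); d = 8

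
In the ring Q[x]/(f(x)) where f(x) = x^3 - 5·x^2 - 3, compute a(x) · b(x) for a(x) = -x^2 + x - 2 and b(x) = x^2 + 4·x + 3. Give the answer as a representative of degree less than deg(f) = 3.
a · b ≡ -41·x^2 - 8·x - 30 (mod f(x))

First multiply in Q[x] without reducing: a · b = -x^4 - 3·x^3 - x^2 - 5·x - 6. Now divide by f(x) = x^3 - 5·x^2 - 3, eliminating the leading term at each step:
  leading term -x^4: subtract (-x)·f(x) = -x^4 + 5·x^3 + 3·x, leaving -8·x^3 - x^2 - 8·x - 6
  leading term -8·x^3: subtract (-8)·f(x) = -8·x^3 + 40·x^2 + 24, leaving -41·x^2 - 8·x - 30
The degree is now < 3, so this is the remainder. Hence a · b ≡ -41·x^2 - 8·x - 30 in Q[x]/(f).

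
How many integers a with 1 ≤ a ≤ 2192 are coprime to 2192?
The number of a ∈ {1, ..., 2192} with gcd(a, 2192) = 1 is by definition Euler's totient φ(2192). φ is multiplicative, with φ(p^e) = p^e − p^(e−1). Factorise 2192 = 2^4 · 137. Then
  φ(2192) = (2^4 − 2^3) · (137 − 1) = 8 · 136 = 1088.
So there are 1088 such integers.

Final answer: 1088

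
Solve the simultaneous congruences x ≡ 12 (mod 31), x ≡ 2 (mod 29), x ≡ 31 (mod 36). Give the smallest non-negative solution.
The moduli 31, 29, 36 are pairwise coprime, so by the CRT there is a unique solution mod 31·29·36 = 32364.
Solve by successive substitution. Start with x ≡ 12 (mod 31).
  Combine with x ≡ 2 (mod 29): write x = 12 + 31·t and require 12 + 31·t ≡ 2 (mod 29), i.e. 31·t ≡ 2 − 12 ≡ 19 (mod 29). Since 31^(−1) ≡ 15 (mod 29) (31 ≡ 2 (mod 29)), t ≡ 15·19 ≡ 24 (mod 29). So x ≡ 12 + 31·24 = 756 (mod 899).
  Combine with x ≡ 31 (mod 36): write x = 756 + 899·t and require 756 + 899·t ≡ 31 (mod 36), i.e. 899·t ≡ 31 − 756 ≡ 31 (mod 36). Since 899^(−1) ≡ 35 (mod 36) (899 ≡ 35 (mod 36)), t ≡ 35·31 ≡ 5 (mod 36). So x ≡ 756 + 899·5 = 5251 (mod 32364).
Unique solution in [0, 32364): x = 5251.

Final answer: x ≡ 5251 (mod 32364); the representative in [0, 32364) is 5251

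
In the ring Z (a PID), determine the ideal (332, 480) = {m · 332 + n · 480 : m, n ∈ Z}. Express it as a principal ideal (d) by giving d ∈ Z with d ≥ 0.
In the PID Z, (a, b) is generated by gcd(a, b). Compute gcd(480, 332) with the extended Euclidean algorithm, tracking rows (r, s, t) with s·480 + t·332 = r:
  row A: (480, 1, 0)   [1·480 + 0·332 = 480]
  row B: (332, 0, 1)   [0·480 + 1·332 = 332]
  480 = 1·332 + 148   → row C = row A − 1·row B = (148, 1, −1)   [check: 1·480 − 1·332 = 148]
  332 = 2·148 + 36   → row D = row B − 2·row C = (36, −2, 3)   [check: −2·480 + 3·332 = 36]
  148 = 4·36 + 4   → row E = row C − 4·row D = (4, 9, −13)   [check: 9·480 − 13·332 = 4]
  36 = 9·4 + 0   → remainder 0, stop. gcd = 4 (last nonzero row E).
So gcd(332, 480) = 4, with Bézout identity 9·480 − 13·332 = 4. Containment (⊇): the Bézout identity exhibits 4 as an element of (332, 480), giving (4) ⊆ (332, 480). Containment (⊆): since 4 | 332 and 4 | 480 (332 = 4·83, 480 = 4·120), every Z-linear combination of 332 and 480 is divisible by 4, so (332, 480) ⊆ (4). Therefore (332, 480) = (4), d = 4.

Final answer: (332, 480) = (4); d = 4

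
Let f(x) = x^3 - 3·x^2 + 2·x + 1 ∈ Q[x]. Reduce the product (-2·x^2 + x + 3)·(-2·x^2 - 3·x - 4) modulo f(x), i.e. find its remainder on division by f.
a · b ≡ 39·x^2 - 49·x - 28 (mod f(x))

First multiply in Q[x] without reducing: a · b = 4·x^4 + 4·x^3 - x^2 - 13·x - 12. Now divide by f(x) = x^3 - 3·x^2 + 2·x + 1, eliminating the leading term at each step:
  leading term 4·x^4: subtract (4·x)·f(x) = 4·x^4 - 12·x^3 + 8·x^2 + 4·x, leaving 16·x^3 - 9·x^2 - 17·x - 12
  leading term 16·x^3: subtract (16)·f(x) = 16·x^3 - 48·x^2 + 32·x + 16, leaving 39·x^2 - 49·x - 28
The degree is now < 3, so this is the remainder. Hence a · b ≡ 39·x^2 - 49·x - 28 in Q[x]/(f).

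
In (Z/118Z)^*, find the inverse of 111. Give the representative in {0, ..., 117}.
111^(−1) ≡ 101 (mod 118)

Apply the extended Euclidean algorithm to (118, 111), tracking rows (r, s, t) with s·118 + t·111 = r. Each division r_prev = q·r_cur + r_new produces the new row as (previous row) − q·(current row):
  row A: (118, 1, 0)   [1·118 + 0·111 = 118]
  row B: (111, 0, 1)   [0·118 + 1·111 = 111]
  118 = 1·111 + 7   → row C = row A − 1·row B = (7, 1, −1)   [check: 1·118 − 1·111 = 7]
  111 = 15·7 + 6   → row D = row B − 15·row C = (6, −15, 16)   [check: −15·118 + 16·111 = 6]
  7 = 1·6 + 1   → row E = row C − 1·row D = (1, 16, −17)   [check: 16·118 − 17·111 = 1]
  6 = 6·1 + 0   → remainder 0, stop. gcd = 1 (last nonzero row E).
The gcd is 1, so 111 is invertible mod 118. The last nonzero row gives 16·118 − 17·111 = 1, so t = −17. So 111^(−1) ≡ −17 ≡ 101 (mod 118). Verify: 111 · 101 = 11211 ≡ 1 (mod 118). ✓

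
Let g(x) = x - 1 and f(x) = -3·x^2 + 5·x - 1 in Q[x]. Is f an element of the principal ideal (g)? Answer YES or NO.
In Q[x] the ideal (g) consists of all multiples of g, so f ∈ (g) iff g | f, i.e. iff the remainder of f on division by g is 0. Divide f by g (g is monic, so eliminate the leading term of the running remainder at each step):
  leading term -3·x^2: subtract (-3·x)·g(x) = -3·x^2 + 3·x, leaving 2·x - 1
  leading term 2·x: subtract (2)·g(x) = 2·x - 2, leaving 1
The remainder r(x) = 1 ≠ 0 (and deg r < deg g), so g ∤ f, i.e. f ∉ (g).

Final answer: NO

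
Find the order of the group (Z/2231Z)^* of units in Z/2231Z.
|(Z/2231Z)^*| = 2112

(Z/2231Z)^* consists of the classes a with gcd(a, 2231) = 1, so its order is φ(2231). φ is multiplicative, with φ(p^e) = p^e − p^(e−1). Factorise 2231 = 23 · 97. Then
  φ(2231) = (23 − 1) · (97 − 1) = 22 · 96 = 2112.
Thus |(Z/2231Z)^*| = 2112.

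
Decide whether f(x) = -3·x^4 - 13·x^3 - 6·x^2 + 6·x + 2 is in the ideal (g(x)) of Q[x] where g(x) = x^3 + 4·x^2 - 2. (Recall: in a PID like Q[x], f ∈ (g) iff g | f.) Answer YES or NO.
NO

In Q[x] the ideal (g) consists of all multiples of g, so f ∈ (g) iff g | f, i.e. iff the remainder of f on division by g is 0. Divide f by g (g is monic, so eliminate the leading term of the running remainder at each step):
  leading term -3·x^4: subtract (-3·x)·g(x) = -3·x^4 - 12·x^3 + 6·x, leaving -x^3 - 6·x^2 + 2
  leading term -x^3: subtract (-1)·g(x) = -x^3 - 4·x^2 + 2, leaving -2·x^2
The remainder r(x) = -2·x^2 ≠ 0 (and deg r < deg g), so g ∤ f, i.e. f ∉ (g).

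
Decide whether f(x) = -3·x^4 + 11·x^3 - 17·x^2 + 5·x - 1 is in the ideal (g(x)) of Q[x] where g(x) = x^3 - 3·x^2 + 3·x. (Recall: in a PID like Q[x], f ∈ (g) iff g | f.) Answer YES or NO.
In Q[x] the ideal (g) consists of all multiples of g, so f ∈ (g) iff g | f, i.e. iff the remainder of f on division by g is 0. Divide f by g (g is monic, so eliminate the leading term of the running remainder at each step):
  leading term -3·x^4: subtract (-3·x)·g(x) = -3·x^4 + 9·x^3 - 9·x^2, leaving 2·x^3 - 8·x^2 + 5·x - 1
  leading term 2·x^3: subtract (2)·g(x) = 2·x^3 - 6·x^2 + 6·x, leaving -2·x^2 - x - 1
The remainder r(x) = -2·x^2 - x - 1 ≠ 0 (and deg r < deg g), so g ∤ f, i.e. f ∉ (g).

Final answer: NO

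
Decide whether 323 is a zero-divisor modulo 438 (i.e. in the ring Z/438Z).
gcd(323, 438) = 1, so 323 is a unit in Z/438Z (it has a multiplicative inverse). A unit cannot be a zero-divisor: if 323·b ≡ 0 then multiplying both sides by 323^(−1) gives b ≡ 0. So 323 is not a zero-divisor.

Final answer: NO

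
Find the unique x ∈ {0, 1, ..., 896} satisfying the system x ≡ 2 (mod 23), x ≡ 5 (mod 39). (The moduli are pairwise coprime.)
x ≡ 278 (mod 897); the representative in [0, 897) is 278

The moduli 23, 39 are pairwise coprime, so by the CRT there is a unique solution mod 23·39 = 897.
Solve by successive substitution. Start with x ≡ 2 (mod 23).
  Combine with x ≡ 5 (mod 39): write x = 2 + 23·t and require 2 + 23·t ≡ 5 (mod 39), i.e. 23·t ≡ 5 − 2 ≡ 3 (mod 39). Since 23^(−1) ≡ 17 (mod 39), t ≡ 17·3 ≡ 12 (mod 39). So x ≡ 2 + 23·12 = 278 (mod 897).
Unique solution in [0, 897): x = 278.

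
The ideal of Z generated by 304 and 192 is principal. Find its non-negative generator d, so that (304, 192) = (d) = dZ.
(304, 192) = (16); d = 16

In the PID Z, (a, b) is generated by gcd(a, b). Compute gcd(304, 192) with the extended Euclidean algorithm, tracking rows (r, s, t) with s·304 + t·192 = r:
  row A: (304, 1, 0)   [1·304 + 0·192 = 304]
  row B: (192, 0, 1)   [0·304 + 1·192 = 192]
  304 = 1·192 + 112   → row C = row A − 1·row B = (112, 1, −1)   [check: 1·304 − 1·192 = 112]
  192 = 1·112 + 80   → row D = row B − 1·row C = (80, −1, 2)   [check: −1·304 + 2·192 = 80]
  112 = 1·80 + 32   → row E = row C − 1·row D = (32, 2, −3)   [check: 2·304 − 3·192 = 32]
  80 = 2·32 + 16   → row F = row D − 2·row E = (16, −5, 8)   [check: −5·304 + 8·192 = 16]
  32 = 2·16 + 0   → remainder 0, stop. gcd = 16 (last nonzero row F).
So gcd(304, 192) = 16, with Bézout identity −5·304 + 8·192 = 16. Containment (⊇): the Bézout identity exhibits 16 as an element of (304, 192), giving (16) ⊆ (304, 192). Containment (⊆): since 16 | 304 and 16 | 192 (304 = 16·19, 192 = 16·12), every Z-linear combination of 304 and 192 is divisible by 16, so (304, 192) ⊆ (16). Therefore (304, 192) = (16), d = 16.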